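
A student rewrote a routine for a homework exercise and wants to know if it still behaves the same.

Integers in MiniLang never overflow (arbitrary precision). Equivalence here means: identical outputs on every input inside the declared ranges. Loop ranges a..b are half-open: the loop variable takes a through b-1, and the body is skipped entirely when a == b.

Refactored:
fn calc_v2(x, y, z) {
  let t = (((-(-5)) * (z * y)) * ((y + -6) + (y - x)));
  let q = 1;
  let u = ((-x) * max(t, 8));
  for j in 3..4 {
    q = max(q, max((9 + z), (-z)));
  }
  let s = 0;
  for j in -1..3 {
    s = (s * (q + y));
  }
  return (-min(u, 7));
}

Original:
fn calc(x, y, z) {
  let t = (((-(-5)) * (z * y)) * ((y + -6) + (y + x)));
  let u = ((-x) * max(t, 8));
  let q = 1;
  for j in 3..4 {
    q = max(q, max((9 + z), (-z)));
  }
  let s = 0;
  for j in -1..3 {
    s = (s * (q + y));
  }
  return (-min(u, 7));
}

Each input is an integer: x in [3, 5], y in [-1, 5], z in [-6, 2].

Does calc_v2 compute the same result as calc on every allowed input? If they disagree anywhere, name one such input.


Take x=3, y=-1, z=1.
calc: t = 25; u = -75; q = 1; [j=3]; q = 10; s = 0; [j=-1]; s = 0; [j=0]; s = 0; [j=1]; s = 0; [j=2]; s = 0; return 75
calc_v2: t = 55; q = 1; u = -165; [j=3]; q = 10; s = 0; [j=-1]; s = 0; [j=0]; s = 0; [j=1]; s = 0; [j=2]; s = 0; return 165
75 != 165, so the rewrite changes behavior.
verdict: not equivalent; witness: x=3, y=-1, z=1


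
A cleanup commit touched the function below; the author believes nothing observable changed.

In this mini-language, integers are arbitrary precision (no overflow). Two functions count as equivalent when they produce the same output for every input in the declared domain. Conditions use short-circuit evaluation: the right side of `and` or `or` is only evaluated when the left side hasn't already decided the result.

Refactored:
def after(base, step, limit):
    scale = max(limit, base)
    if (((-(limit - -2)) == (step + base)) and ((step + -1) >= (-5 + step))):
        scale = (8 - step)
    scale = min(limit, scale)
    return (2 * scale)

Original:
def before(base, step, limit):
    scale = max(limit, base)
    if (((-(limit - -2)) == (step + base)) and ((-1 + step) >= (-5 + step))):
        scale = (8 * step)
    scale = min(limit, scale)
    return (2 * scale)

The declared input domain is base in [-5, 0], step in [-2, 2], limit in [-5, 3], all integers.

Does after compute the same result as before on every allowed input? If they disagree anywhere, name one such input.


The rewrite breaks on base=-5, step=0, limit=3, where the results are 0 and 6.
before: scale becomes 3; next (((-(limit - -2)) == (step + base)) and ((-1 + step) >= (-5 + step))) evaluates to true; next scale becomes 0; next scale becomes 0; next final value 0
after: scale becomes 3; next (((-(limit - -2)) == (step + base)) and ((step + -1) >= (-5 + step))) evaluates to true; next scale becomes 8; next scale becomes 3; next final value 6
verdict: not equivalent; witness: base=-5, step=0, limit=3


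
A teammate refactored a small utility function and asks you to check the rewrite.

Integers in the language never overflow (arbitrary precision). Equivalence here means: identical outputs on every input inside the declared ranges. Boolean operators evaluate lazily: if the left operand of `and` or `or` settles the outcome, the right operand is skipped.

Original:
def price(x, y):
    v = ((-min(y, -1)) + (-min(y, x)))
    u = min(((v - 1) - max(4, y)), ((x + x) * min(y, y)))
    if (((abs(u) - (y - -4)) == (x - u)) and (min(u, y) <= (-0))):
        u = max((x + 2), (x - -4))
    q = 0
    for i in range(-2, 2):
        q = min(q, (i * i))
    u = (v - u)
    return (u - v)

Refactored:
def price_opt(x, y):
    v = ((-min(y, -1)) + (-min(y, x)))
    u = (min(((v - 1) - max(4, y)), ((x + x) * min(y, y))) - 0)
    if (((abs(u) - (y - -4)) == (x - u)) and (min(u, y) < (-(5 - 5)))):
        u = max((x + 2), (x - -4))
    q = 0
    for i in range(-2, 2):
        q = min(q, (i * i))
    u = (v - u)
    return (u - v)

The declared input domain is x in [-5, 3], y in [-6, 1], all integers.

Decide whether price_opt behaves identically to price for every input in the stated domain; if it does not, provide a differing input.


Equivalent. Whatever the rewrite altered, no input in the stated domain can expose a difference.
Every one of the 72 inputs gives matching results.
As a probe, take x=-5, y=-5: price runs v=10, then u=5, then (((abs(u) - (y - -4)) == (x - u)) and (min(u, y) <= (-0))) is false, then q=0, then (i=-2), then q=0, then (i=-1), then q=0, then (i=0), then q=0, then (i=1), then q=0, then u=5, then returns -5; price_opt runs v=10, then u=5, then (((abs(u) - (y - -4)) == (x - u)) and (min(u, y) < (-(5 - 5)))) is false, then q=0, then (i=-2), then q=0, then (i=-1), then q=0, then (i=0), then q=0, then (i=1), then q=0, then u=5, then returns -5; both end at -5.
verdict: equivalent


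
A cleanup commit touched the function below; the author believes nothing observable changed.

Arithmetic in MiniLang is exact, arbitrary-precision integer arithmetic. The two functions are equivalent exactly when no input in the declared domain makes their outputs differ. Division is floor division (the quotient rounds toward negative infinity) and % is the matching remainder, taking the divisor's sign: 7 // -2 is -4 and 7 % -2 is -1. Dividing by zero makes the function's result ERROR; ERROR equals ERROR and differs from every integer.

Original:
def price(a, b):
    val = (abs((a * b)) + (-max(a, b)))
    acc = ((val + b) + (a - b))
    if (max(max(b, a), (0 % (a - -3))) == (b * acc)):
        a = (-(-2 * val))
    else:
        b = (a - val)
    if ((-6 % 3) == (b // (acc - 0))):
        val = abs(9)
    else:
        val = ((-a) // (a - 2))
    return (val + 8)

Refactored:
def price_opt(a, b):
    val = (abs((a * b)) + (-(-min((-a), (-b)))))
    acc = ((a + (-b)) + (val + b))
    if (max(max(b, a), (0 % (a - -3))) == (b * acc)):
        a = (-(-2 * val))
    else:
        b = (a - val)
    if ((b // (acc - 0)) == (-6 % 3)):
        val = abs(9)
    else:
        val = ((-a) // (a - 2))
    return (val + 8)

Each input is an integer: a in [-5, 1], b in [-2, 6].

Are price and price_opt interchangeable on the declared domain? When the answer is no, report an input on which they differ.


Changes here: min/max/abs usage differs; and arithmetic usage differs; the full 63-point sweep finds no disagreement.
verdict: equivalent


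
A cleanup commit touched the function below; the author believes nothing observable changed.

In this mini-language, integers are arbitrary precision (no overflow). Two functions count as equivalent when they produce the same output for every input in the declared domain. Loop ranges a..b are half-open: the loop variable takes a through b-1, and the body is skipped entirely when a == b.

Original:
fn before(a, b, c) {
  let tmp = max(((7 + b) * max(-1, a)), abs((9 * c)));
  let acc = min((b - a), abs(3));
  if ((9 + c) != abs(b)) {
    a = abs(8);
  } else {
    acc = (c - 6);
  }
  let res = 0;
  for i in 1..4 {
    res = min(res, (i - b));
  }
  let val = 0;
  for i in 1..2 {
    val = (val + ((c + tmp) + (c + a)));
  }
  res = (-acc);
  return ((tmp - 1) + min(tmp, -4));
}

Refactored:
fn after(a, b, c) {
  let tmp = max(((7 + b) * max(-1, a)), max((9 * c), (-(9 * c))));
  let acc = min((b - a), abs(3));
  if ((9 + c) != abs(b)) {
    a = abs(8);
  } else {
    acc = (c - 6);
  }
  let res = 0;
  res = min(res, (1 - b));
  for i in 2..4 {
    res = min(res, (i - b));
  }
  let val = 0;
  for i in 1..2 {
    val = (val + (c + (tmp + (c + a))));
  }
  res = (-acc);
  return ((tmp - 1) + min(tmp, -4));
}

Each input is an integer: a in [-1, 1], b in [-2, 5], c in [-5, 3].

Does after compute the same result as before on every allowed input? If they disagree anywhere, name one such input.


Side by side, the visible changes include: loop structure differs, plus min/max/abs usage differs, plus constant usage differs, plus statement counts differ, plus arithmetic usage differs.
One worked example (a=1, b=0, c=-3) — before: tmp becomes 27; next acc becomes -1; next ((9 + c) != abs(b)) evaluates to true; next a becomes 8; next res becomes 0; next at i=1:; next res becomes 0; next at i=2:; next res becomes 0; next at i=3:; next res becomes 0; next val becomes 0; next at i=1:; next val becomes 29; next res becomes 1; next final value 22; after: tmp becomes 27; next acc becomes -1; next ((9 + c) != abs(b)) evaluates to true; next a becomes 8; next res becomes 0; next res becomes 0; next at i=2:; next res becomes 0; next at i=3:; next res becomes 0; next val becomes 0; next at i=1:; next val becomes 29; next res becomes 1; next final value 22; agreement on 22.
Checked all 216 inputs in the declared domain: the outputs agree on every one.
verdict: equivalent


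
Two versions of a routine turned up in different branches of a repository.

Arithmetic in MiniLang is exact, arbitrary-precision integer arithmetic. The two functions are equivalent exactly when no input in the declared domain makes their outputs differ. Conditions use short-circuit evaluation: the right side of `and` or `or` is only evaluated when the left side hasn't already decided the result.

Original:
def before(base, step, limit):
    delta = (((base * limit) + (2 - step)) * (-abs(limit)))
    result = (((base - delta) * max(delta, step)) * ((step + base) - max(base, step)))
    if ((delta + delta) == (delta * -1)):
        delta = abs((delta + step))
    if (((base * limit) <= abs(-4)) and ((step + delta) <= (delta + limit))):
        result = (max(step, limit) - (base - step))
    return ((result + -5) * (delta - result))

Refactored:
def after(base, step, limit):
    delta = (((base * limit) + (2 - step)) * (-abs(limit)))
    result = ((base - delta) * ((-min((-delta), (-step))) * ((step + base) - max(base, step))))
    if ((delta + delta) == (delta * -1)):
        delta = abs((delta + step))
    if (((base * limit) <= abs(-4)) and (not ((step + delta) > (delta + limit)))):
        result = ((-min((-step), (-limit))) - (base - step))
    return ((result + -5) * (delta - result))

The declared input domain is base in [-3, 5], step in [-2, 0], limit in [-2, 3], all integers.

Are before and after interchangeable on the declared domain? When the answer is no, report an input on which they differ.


Side by side, the visible changes include: min/max/abs usage differs; boolean connective usage differs; comparison usage differs.
One worked example (base=-1, step=-2, limit=-1) — before: delta := -5 | result := 16 | ((delta + delta) == (delta * -1)): false | (((base * limit) <= abs(-4)) and ((step + delta) <= (delta + limit))): true | result := -2 | result 21; after: delta := -5 | result := 16 | ((delta + delta) == (delta * -1)): false | (((base * limit) <= abs(-4)) and (not ((step + delta) > (delta + limit)))): true | result := -2 | result 21; agreement on 21.
Sweeping the whole domain (162 inputs) finds no disagreement.
verdict: equivalent


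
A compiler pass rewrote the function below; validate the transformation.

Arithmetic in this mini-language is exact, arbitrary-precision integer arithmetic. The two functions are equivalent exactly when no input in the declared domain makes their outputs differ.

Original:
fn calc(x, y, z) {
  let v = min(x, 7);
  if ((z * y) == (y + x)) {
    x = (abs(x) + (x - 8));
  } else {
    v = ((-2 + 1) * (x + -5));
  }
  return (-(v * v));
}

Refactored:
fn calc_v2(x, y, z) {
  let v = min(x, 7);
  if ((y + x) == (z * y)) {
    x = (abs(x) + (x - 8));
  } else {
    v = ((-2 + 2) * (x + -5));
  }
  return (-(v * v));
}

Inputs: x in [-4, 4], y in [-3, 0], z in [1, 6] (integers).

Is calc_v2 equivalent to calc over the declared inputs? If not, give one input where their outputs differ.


Input x=-4, y=-3, z=1: -81 from calc versus 0 from calc_v2.
verdict: not equivalent; witness: x=-4, y=-3, z=1


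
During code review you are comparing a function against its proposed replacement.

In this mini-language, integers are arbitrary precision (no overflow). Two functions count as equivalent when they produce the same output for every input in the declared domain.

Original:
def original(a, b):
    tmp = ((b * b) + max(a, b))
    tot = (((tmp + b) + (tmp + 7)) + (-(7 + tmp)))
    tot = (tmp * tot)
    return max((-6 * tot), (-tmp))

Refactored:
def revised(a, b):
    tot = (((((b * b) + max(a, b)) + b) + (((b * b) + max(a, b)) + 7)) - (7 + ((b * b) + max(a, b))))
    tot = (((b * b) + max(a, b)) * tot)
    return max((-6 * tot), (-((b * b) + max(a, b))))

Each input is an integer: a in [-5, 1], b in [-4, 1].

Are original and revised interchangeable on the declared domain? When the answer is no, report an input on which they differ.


This is a faithful refactor — arithmetic usage differs, plus local variable names differ, plus statement counts differ, plus min/max/abs usage differs, but the computed results match everywhere.
One worked example (a=-4, b=-2) — original: tmp=2, then tot=0, then tot=0, then returns 0; revised: tot=0, then tot=0, then returns 0; agreement on 0.
Checked all 42 inputs in the declared domain: the outputs agree on every one.
verdict: equivalent


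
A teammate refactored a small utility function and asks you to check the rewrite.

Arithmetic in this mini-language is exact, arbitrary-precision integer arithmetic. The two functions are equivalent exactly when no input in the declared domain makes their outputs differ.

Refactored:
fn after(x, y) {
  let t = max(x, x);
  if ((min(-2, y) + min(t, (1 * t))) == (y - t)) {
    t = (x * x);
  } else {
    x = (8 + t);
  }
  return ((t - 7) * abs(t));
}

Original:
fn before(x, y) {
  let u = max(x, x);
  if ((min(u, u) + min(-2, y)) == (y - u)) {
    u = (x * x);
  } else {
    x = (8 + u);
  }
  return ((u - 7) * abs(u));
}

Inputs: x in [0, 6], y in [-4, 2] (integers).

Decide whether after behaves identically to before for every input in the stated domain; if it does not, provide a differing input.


Reading the diff, among the changes: constant usage differs; local variable names differ; arithmetic usage differs.
Spot check at x=1, y=-4 — before: u = 1; ((min(u, u) + min(-2, y)) == (y - u)) -> false; x = 9; return -6. after: t = 1; ((min(-2, y) + min(t, (1 * t))) == (y - t)) -> false; x = 9; return -6. Both give -6.
An exhaustive pass over the 49 declared inputs shows identical outputs.
verdict: equivalent


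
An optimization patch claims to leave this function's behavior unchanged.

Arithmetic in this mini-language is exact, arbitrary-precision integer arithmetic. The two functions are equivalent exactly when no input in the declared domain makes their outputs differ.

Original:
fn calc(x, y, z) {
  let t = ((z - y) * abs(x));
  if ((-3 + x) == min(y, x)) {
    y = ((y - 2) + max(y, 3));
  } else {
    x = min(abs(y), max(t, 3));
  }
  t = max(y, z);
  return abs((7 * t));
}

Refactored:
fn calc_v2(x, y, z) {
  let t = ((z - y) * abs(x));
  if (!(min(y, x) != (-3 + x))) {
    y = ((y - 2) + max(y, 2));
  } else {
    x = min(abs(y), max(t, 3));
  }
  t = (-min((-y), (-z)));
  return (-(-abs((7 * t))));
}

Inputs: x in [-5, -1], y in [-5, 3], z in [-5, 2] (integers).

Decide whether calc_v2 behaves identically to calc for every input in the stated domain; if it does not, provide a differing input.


Take x=-2, y=-5, z=-5.
calc: t becomes 0; next ((-3 + x) == min(y, x)) evaluates to true; next y becomes -4; next t becomes -4; next final value 28
calc_v2: t becomes 0; next (!(min(y, x) != (-3 + x))) evaluates to true; next y becomes -5; next t becomes -5; next final value 35
28 and 35 differ, so these are not the same function on this domain.
verdict: not equivalent; witness: x=-2, y=-5, z=-5


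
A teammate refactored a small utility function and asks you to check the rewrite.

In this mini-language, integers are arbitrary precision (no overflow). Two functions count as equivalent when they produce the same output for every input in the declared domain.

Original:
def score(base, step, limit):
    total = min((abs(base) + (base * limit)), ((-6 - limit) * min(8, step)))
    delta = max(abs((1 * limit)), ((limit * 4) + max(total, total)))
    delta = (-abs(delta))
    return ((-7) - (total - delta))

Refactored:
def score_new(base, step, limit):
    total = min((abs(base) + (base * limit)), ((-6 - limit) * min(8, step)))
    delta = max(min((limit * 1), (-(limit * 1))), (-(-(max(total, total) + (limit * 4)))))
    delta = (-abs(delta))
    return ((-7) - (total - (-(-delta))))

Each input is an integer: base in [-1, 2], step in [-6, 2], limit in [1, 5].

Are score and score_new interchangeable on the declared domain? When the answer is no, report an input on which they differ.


Input base=-1, step=1, limit=2: -1 from score versus 1 from score_new.
verdict: not equivalent; witness: base=-1, step=1, limit=2


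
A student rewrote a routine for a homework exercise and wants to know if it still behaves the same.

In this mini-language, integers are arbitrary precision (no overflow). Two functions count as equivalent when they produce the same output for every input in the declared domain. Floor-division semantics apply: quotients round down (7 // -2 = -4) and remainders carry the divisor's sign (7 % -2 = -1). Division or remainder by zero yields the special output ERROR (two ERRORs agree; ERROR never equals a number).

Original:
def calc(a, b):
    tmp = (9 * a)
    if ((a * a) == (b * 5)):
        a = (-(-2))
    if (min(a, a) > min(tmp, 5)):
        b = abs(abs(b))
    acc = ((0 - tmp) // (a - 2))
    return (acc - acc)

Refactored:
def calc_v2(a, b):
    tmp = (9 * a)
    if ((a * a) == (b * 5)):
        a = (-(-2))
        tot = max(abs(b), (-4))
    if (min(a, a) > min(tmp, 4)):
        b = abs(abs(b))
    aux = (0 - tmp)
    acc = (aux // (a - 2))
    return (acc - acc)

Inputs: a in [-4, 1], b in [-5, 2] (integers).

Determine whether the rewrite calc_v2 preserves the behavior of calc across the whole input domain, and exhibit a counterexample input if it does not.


The edit looks behavioral (`5` became `4`), but over these ranges it never changes the outcome.
Spot check at a=-4, b=-5 — calc: tmp := -36 | ((a * a) == (b * 5)): false | (min(a, a) > min(tmp, 5)): true | b := 5 | acc := -6 | result 0. calc_v2: tmp := -36 | ((a * a) == (b * 5)): false | (min(a, a) > min(tmp, 4)): true | b := 5 | aux := 36 | acc := -6 | result 0. Both give 0.
An exhaustive pass over the 48 declared inputs shows identical outputs.
verdict: equivalent


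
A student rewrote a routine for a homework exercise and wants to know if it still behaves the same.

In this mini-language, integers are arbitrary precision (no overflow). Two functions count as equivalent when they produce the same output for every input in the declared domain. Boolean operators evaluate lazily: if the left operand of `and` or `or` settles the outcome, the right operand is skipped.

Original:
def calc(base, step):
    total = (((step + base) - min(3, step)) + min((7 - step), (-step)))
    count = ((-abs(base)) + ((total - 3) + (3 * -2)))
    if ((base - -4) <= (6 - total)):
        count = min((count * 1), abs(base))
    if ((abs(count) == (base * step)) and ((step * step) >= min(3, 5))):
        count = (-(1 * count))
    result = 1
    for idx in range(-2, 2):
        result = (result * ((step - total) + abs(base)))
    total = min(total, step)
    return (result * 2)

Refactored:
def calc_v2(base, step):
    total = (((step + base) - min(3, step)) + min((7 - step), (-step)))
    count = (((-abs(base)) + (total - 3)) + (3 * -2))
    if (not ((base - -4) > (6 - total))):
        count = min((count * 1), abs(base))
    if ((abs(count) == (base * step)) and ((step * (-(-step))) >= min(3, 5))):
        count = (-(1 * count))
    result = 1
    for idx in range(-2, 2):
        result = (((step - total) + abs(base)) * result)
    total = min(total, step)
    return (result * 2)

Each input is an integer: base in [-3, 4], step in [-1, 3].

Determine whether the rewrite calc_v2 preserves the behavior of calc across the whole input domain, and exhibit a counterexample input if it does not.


Although comparison usage differs, and boolean connective usage differs, 40/40 inputs agree.
verdict: equivalent


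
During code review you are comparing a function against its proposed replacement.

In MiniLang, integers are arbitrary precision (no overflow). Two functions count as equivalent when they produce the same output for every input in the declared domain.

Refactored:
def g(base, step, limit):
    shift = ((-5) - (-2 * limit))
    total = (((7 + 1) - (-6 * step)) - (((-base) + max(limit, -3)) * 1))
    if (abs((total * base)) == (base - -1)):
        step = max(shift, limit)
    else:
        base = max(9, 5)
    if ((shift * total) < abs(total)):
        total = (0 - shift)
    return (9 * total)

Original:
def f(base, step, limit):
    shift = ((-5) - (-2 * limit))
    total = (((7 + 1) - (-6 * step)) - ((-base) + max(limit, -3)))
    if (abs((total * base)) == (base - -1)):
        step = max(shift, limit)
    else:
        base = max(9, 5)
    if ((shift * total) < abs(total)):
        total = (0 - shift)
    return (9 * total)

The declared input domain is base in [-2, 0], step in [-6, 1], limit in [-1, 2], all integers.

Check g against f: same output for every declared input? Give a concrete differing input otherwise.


The two versions differ — the changes include constant usage differs, and arithmetic usage differs.
One worked example (base=-1, step=-4, limit=1) — f: shift=-3, then total=-18, then (abs((total * base)) == (base - -1)) is false, then base=9, then ((shift * total) < abs(total)) is false, then returns -162; g: shift=-3, then total=-18, then (abs((total * base)) == (base - -1)) is false, then base=9, then ((shift * total) < abs(total)) is false, then returns -162; agreement on -162.
Sweeping the whole domain (96 inputs) finds no disagreement.
verdict: equivalent


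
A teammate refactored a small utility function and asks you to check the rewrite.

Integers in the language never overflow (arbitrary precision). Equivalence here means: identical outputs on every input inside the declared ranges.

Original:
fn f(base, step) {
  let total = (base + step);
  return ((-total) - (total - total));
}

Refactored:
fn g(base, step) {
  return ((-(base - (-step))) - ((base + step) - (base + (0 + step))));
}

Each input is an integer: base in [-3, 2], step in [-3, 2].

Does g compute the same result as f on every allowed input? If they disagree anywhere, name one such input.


Although constant usage differs, and statement counts differ, and local variable names differ, and arithmetic usage differs, 36/36 inputs agree.
verdict: equivalent


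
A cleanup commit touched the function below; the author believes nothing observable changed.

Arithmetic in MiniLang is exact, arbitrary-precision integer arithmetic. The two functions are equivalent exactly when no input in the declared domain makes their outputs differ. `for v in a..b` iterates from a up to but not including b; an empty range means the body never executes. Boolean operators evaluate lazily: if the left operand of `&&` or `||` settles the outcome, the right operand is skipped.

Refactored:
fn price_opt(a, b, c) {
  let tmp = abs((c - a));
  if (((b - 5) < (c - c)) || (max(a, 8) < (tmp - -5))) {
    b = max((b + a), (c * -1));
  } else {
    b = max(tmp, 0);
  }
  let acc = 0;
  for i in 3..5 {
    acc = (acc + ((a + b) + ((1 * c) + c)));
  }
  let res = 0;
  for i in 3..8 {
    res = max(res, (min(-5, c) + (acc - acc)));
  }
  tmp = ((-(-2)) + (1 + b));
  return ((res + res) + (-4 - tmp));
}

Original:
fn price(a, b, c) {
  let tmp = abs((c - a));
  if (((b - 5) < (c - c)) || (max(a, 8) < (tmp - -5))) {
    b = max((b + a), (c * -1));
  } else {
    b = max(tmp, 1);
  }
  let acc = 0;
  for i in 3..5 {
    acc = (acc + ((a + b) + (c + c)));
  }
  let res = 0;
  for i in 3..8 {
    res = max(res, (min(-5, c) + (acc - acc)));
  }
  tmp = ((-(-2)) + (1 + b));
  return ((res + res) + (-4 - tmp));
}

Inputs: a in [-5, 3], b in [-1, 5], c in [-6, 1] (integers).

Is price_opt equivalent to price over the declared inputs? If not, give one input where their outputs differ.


There is a counterexample at a=-5, b=5, c=-5: -8 on one side, -7 on the other.
price: tmp := 0 | (((b - 5) < (c - c)) || (max(a, 8) < (tmp - -5))): false | b := 1 | acc := 0 | iter i=3: | acc := -14 | iter i=4: | acc := -28 | res := 0 | iter i=3: | res := 0 | iter i=4: | res := 0 | iter i=5: | res := 0 | iter i=6: | res := 0 | iter i=7: | res := 0 | tmp := 4 | result -8
price_opt: tmp := 0 | (((b - 5) < (c - c)) || (max(a, 8) < (tmp - -5))): false | b := 0 | acc := 0 | iter i=3: | acc := -15 | iter i=4: | acc := -30 | res := 0 | iter i=3: | res := 0 | iter i=4: | res := 0 | iter i=5: | res := 0 | iter i=6: | res := 0 | iter i=7: | res := 0 | tmp := 3 | result -7
verdict: not equivalent; witness: a=-5, b=5, c=-5


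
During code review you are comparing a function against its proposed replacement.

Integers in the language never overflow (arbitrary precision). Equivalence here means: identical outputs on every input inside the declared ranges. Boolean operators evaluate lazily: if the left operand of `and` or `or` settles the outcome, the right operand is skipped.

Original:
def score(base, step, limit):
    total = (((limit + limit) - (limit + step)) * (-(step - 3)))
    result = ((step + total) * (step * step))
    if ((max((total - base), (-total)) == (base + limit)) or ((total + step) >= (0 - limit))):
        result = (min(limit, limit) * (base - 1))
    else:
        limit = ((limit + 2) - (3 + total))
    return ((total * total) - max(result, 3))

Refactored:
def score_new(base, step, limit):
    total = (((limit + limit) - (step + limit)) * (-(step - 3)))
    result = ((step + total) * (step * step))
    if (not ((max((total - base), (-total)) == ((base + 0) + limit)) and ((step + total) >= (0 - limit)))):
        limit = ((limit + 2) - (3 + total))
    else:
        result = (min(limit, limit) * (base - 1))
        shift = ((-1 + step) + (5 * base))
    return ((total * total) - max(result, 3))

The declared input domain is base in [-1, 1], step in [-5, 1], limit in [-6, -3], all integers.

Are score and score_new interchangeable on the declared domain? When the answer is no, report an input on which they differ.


There is a counterexample at base=-1, step=-5, limit=-3: 250 on one side, -19 on the other.
score: total = 16; result = 275; ((max((total - base), (-total)) == (base + limit)) or ((total + step) >= (0 - limit))) -> true; result = 6; return 250
score_new: total = 16; result = 275; (not ((max((total - base), (-total)) == ((base + 0) + limit)) and ((step + total) >= (0 - limit)))) -> true; limit = -20; return -19
verdict: not equivalent; witness: base=-1, step=-5, limit=-3


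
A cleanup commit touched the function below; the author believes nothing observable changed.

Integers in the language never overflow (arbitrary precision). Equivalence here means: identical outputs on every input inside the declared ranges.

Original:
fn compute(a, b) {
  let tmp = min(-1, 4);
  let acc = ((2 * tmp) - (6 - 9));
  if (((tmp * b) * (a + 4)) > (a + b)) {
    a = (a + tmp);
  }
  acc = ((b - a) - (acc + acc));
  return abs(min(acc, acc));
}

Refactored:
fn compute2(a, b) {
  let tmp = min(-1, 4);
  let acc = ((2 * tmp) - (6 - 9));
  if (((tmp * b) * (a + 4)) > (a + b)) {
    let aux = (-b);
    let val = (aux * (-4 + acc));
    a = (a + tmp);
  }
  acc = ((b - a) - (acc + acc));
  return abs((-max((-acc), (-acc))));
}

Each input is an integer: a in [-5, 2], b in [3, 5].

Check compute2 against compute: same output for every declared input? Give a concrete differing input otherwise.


The two are interchangeable: constant usage differs, statement counts differ, arithmetic usage differs, min/max/abs usage differs, local variable names differ, and every declared input agrees.
Spot check at a=-3, b=4 — compute: tmp = -1; acc = 1; (((tmp * b) * (a + 4)) > (a + b)) -> false; acc = 5; return 5. compute2: tmp = -1; acc = 1; (((tmp * b) * (a + 4)) > (a + b)) -> false; acc = 5; return 5. Both give 5.
Every one of the 24 inputs gives matching results.
verdict: equivalent


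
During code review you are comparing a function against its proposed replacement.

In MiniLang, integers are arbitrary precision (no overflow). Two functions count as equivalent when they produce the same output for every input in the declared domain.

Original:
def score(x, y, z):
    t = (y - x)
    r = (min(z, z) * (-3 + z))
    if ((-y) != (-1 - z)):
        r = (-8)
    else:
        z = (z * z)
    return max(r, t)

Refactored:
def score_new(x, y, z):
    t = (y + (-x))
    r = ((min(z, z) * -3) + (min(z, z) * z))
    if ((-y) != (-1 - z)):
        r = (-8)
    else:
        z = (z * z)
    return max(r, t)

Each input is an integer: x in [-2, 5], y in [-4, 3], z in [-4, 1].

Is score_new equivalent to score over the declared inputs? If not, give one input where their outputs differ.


Comparing the listings, the differences include: min/max/abs usage differs; and arithmetic usage differs.
Spot check at x=0, y=2, z=-2 — score: t = 2; r = 10; ((-y) != (-1 - z)) -> true; r = -8; return 2. score_new: t = 2; r = 10; ((-y) != (-1 - z)) -> true; r = -8; return 2. Both give 2.
An exhaustive pass over the 384 declared inputs shows identical outputs.
verdict: equivalent


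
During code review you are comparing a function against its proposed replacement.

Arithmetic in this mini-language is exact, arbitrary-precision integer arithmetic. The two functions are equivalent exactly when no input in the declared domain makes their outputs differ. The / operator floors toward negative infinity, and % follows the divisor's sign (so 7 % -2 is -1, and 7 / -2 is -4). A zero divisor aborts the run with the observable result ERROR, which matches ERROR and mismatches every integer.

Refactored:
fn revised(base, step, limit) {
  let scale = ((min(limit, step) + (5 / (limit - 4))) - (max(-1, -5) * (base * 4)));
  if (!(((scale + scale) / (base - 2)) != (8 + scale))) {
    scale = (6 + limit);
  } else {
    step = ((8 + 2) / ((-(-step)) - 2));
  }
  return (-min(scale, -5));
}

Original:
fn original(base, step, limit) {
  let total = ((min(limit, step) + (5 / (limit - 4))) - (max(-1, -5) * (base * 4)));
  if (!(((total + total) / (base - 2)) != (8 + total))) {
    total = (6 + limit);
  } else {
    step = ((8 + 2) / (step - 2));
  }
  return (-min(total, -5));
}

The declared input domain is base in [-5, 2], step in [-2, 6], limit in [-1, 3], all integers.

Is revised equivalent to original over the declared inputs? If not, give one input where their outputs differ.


Changes here: local variable names differ; the full 360-point sweep finds no disagreement.
verdict: equivalent


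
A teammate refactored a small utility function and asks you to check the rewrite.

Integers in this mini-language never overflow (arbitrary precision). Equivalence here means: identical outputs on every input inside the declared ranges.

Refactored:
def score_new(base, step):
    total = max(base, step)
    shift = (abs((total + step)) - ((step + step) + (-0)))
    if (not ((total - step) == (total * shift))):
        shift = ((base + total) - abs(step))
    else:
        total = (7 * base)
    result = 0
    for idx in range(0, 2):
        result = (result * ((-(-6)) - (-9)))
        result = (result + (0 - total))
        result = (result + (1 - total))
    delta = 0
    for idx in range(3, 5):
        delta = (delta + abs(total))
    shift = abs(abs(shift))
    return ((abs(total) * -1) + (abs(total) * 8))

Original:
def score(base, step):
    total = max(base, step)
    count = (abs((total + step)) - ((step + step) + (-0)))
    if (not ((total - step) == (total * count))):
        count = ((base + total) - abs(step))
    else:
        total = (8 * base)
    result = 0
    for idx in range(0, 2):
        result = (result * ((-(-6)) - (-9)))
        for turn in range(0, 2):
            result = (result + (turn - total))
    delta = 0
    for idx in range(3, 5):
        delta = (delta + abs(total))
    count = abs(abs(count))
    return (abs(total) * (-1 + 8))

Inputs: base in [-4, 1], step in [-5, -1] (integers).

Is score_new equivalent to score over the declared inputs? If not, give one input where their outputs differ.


Take base=1, step=-1.
score: total=1, then count=2, then (not ((total - step) == (total * count))) is false, then total=8, then result=0, then (idx=0), then result=0, then (turn=0), then result=-8, then (turn=1), then result=-15, then (idx=1), then result=-225, then (turn=0), then result=-233, then (turn=1), then result=-240, then delta=0, then (idx=3), then delta=8, then (idx=4), then delta=16, then count=2, then returns 56
score_new: total=1, then shift=2, then (not ((total - step) == (total * shift))) is false, then total=7, then result=0, then (idx=0), then result=0, then result=-7, then result=-13, then (idx=1), then result=-195, then result=-202, then result=-208, then delta=0, then (idx=3), then delta=7, then (idx=4), then delta=14, then shift=2, then returns 49
56 != 49, so the rewrite changes behavior.
verdict: not equivalent; witness: base=1, step=-1


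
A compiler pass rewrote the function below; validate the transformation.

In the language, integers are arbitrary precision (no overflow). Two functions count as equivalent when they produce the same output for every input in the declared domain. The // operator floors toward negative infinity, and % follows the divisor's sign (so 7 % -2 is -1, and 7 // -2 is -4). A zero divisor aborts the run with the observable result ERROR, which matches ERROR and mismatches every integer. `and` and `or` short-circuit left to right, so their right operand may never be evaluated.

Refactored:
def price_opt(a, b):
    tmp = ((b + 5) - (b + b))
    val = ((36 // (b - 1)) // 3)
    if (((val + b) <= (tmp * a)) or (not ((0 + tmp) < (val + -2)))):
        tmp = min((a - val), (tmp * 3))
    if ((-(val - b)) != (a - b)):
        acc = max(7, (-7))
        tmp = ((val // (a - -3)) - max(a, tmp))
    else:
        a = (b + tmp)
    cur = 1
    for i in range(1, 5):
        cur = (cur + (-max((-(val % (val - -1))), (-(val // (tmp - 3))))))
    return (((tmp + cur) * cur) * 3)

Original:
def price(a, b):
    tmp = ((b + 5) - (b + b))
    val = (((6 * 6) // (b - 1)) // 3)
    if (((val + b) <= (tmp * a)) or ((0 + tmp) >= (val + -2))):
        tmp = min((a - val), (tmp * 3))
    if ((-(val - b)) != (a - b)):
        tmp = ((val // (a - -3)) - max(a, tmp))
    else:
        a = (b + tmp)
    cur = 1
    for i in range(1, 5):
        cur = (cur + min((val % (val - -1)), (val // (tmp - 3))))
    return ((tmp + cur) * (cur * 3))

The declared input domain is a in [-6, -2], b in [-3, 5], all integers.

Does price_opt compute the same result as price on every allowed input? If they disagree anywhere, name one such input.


Differences: arithmetic usage differs, and constant usage differs, and local variable names differ, and comparison usage differs, and boolean connective usage differs, and statement counts differ, and min/max/abs usage differs — yet all 45 inputs agree.
verdict: equivalent


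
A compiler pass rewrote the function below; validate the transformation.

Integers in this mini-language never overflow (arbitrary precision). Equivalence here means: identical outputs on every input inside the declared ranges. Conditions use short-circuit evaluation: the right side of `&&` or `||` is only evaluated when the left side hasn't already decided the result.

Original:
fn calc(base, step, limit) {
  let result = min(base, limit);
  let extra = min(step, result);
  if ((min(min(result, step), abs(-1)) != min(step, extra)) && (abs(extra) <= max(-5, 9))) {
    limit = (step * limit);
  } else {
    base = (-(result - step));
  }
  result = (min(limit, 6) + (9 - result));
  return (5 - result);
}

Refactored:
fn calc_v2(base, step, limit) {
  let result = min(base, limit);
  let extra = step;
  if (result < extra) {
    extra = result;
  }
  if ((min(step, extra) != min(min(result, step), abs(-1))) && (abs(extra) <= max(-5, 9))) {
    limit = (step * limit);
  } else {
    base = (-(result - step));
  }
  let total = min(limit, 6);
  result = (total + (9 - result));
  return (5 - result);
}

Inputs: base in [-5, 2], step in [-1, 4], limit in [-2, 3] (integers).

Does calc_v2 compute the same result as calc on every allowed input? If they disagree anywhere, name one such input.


This is a faithful refactor — branching structure differs; and statement counts differ; and min/max/abs usage differs; and comparison usage differs; and local variable names differ, but the computed results match everywhere.
Tracing base=-2, step=2, limit=-1: calc: result := -2 | extra := -2 | ((min(min(result, step), abs(-1)) != min(step, extra)) && (abs(extra) <= max(-5, 9))): false | base := 4 | result := 10 | result -5 | calc_v2: result := -2 | extra := 2 | (result < extra): true | extra := -2 | ((min(step, extra) != min(min(result, step), abs(-1))) && (abs(extra) <= max(-5, 9))): false | base := 4 | total := -1 | result := 10 | result -5 — matching result -5.
Sweeping the whole domain (288 inputs) finds no disagreement.
verdict: equivalent


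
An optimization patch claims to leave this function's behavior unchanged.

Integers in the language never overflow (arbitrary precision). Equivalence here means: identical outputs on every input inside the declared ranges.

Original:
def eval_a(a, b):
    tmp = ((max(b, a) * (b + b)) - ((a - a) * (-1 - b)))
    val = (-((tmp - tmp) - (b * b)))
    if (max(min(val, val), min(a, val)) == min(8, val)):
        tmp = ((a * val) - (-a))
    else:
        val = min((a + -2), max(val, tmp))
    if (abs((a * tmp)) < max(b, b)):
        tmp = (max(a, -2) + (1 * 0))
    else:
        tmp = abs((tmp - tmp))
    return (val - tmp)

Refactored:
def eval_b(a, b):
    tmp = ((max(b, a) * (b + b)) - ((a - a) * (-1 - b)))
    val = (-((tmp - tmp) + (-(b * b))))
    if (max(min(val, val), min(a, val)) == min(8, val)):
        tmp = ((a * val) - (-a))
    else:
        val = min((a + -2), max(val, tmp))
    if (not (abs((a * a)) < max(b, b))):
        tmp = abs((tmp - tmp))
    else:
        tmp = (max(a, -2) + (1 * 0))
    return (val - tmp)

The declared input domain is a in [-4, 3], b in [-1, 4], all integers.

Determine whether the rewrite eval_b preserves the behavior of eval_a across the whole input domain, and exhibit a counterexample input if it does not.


These are not equivalent — on a=-1, b=2 the outputs split (4 vs 5).
eval_a: tmp becomes 8; next val becomes 4; next (max(min(val, val), min(a, val)) == min(8, val)) evaluates to true; next tmp becomes -5; next (abs((a * tmp)) < max(b, b)) evaluates to false; next tmp becomes 0; next final value 4
eval_b: tmp becomes 8; next val becomes 4; next (max(min(val, val), min(a, val)) == min(8, val)) evaluates to true; next tmp becomes -5; next (not (abs((a * a)) < max(b, b))) evaluates to false; next tmp becomes -1; next final value 5
verdict: not equivalent; witness: a=-1, b=2


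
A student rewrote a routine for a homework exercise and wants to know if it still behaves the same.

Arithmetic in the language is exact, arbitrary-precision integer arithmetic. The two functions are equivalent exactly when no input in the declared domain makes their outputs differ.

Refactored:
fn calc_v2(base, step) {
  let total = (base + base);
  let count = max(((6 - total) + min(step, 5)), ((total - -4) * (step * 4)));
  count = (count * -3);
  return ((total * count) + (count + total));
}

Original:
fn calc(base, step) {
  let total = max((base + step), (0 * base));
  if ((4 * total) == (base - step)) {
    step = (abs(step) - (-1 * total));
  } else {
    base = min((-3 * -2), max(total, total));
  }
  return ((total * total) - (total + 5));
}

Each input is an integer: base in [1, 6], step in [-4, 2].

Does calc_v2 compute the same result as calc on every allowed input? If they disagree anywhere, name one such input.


Take base=1, step=-4.
calc: total = 0; ((4 * total) == (base - step)) -> false; base = 0; return -5
calc_v2: total = 2; count = 0; count = 0; return 2
-5 vs 2 — the two versions disagree here.
verdict: not equivalent; witness: base=1, step=-4


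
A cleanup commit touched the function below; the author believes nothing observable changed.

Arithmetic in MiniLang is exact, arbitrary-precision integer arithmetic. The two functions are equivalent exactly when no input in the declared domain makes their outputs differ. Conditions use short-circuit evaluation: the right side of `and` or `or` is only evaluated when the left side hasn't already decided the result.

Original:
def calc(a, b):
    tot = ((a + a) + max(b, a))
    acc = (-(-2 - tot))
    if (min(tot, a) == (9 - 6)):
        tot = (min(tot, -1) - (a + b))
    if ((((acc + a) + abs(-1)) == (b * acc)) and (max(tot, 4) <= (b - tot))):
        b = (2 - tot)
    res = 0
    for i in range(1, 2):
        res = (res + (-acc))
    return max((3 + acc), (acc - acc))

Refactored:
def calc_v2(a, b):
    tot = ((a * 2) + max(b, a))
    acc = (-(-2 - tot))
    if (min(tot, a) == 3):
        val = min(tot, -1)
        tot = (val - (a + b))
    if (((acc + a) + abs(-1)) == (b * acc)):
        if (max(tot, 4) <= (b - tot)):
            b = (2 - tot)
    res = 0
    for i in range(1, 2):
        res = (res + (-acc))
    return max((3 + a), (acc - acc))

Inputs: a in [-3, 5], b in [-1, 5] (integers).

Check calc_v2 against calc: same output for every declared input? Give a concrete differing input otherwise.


There is a counterexample at a=-3, b=2: 1 on one side, 0 on the other.
calc: tot becomes -4; next acc becomes -2; next (min(tot, a) == (9 - 6)) evaluates to false; next ((((acc + a) + abs(-1)) == (b * acc)) and (max(tot, 4) <= (b - tot))) evaluates to true; next b becomes 6; next res becomes 0; next at i=1:; next res becomes 2; next final value 1
calc_v2: tot becomes -4; next acc becomes -2; next (min(tot, a) == 3) evaluates to false; next (((acc + a) + abs(-1)) == (b * acc)) evaluates to true; next (max(tot, 4) <= (b - tot)) evaluates to true; next b becomes 6; next res becomes 0; next at i=1:; next res becomes 2; next final value 0
verdict: not equivalent; witness: a=-3, b=2
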